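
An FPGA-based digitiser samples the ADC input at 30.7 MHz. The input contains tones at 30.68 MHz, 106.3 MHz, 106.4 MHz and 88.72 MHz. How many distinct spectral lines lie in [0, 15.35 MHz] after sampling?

4

fs/2 = 15.35 MHz.
30.68 MHz > fs/2 = 15.35 MHz, folds to fs − 30.68 MHz = 0.02 MHz.
106.3 MHz mod fs = 14.2 MHz.
14.2 MHz ≤ fs/2 = 15.35 MHz, appears at 14.2 MHz.
106.4 MHz mod fs = 14.3 MHz.
14.3 MHz ≤ fs/2 = 15.35 MHz, appears at 14.3 MHz.
88.72 MHz mod fs = 27.32 MHz.
27.32 MHz > fs/2 = 15.35 MHz, folds to fs − 27.32 MHz = 3.38 MHz.
Distinct values: {0.02 MHz, 3.38 MHz, 14.2 MHz, 14.3 MHz} → 4.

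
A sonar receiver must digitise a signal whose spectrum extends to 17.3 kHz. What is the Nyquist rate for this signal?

Nyquist rate = 2 × 17.3 kHz = 34.6 kHz.

34.6 kHz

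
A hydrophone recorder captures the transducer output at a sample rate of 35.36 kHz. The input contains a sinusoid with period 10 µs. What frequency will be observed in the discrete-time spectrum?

6.08 kHz

T = 10 µs → f = 1/T = 100 kHz.
100 kHz mod fs = 29.28 kHz.
29.28 kHz > fs/2 = 17.68 kHz, folds to fs − 29.28 kHz = 6.08 kHz.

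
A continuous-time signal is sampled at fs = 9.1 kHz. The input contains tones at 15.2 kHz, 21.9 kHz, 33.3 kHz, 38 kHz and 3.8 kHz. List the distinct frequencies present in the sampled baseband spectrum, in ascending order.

fs/2 = 4.55 kHz.
15.2 kHz mod fs = 6.1 kHz.
6.1 kHz > fs/2 = 4.55 kHz, folds to fs − 6.1 kHz = 3 kHz.
21.9 kHz mod fs = 3.7 kHz.
3.7 kHz ≤ fs/2 = 4.55 kHz, appears at 3.7 kHz.
33.3 kHz mod fs = 6 kHz.
6 kHz > fs/2 = 4.55 kHz, folds to fs − 6 kHz = 3.1 kHz.
38 kHz mod fs = 1.6 kHz.
1.6 kHz ≤ fs/2 = 4.55 kHz, appears at 1.6 kHz.
3.8 kHz ≤ fs/2 = 4.55 kHz, passes unchanged.
Distinct values: {1.6 kHz, 3 kHz, 3.1 kHz, 3.7 kHz, 3.8 kHz}.

1.6 kHz, 3 kHz, 3.1 kHz, 3.7 kHz, 3.8 kHz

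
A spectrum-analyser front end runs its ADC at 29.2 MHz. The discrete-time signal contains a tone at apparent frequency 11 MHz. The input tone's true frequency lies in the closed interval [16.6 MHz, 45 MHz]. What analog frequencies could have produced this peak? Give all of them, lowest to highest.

Frequencies that alias to 11 MHz are k·fs ± 11 MHz for integer k ≥ 0.
k=0: 11 MHz.
k=1: 18.2 MHz, 40.2 MHz.
k=2: 47.4 MHz, 69.4 MHz.
Within [16.6 MHz, 45 MHz]: 18.2 MHz, 40.2 MHz.

18.2 MHz, 40.2 MHz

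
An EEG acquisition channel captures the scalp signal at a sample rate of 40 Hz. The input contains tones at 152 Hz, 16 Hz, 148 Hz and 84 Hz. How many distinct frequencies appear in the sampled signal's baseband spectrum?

fs/2 = 20 Hz.
152 Hz mod fs = 32 Hz.
32 Hz > fs/2 = 20 Hz, folds to fs − 32 Hz = 8 Hz.
16 Hz ≤ fs/2 = 20 Hz, passes unchanged.
148 Hz mod fs = 28 Hz.
28 Hz > fs/2 = 20 Hz, folds to fs − 28 Hz = 12 Hz.
84 Hz mod fs = 4 Hz.
4 Hz ≤ fs/2 = 20 Hz, appears at 4 Hz.
Distinct values: {4 Hz, 8 Hz, 12 Hz, 16 Hz} → 4.

4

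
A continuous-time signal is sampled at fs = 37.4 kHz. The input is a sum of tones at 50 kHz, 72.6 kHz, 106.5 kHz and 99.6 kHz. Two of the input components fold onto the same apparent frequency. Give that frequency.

fs/2 = 18.7 kHz.
50 kHz mod fs = 12.6 kHz.
12.6 kHz ≤ fs/2 = 18.7 kHz, appears at 12.6 kHz.
72.6 kHz mod fs = 35.2 kHz.
35.2 kHz > fs/2 = 18.7 kHz, folds to fs − 35.2 kHz = 2.2 kHz.
106.5 kHz mod fs = 31.7 kHz.
31.7 kHz > fs/2 = 18.7 kHz, folds to fs − 31.7 kHz = 5.7 kHz.
99.6 kHz mod fs = 24.8 kHz.
24.8 kHz > fs/2 = 18.7 kHz, folds to fs − 24.8 kHz = 12.6 kHz.
50 kHz and 99.6 kHz both map to 12.6 kHz.

12.6 kHz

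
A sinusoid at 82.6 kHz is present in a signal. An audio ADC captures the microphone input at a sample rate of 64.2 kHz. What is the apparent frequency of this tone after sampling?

18.4 kHz

82.6 kHz mod fs = 18.4 kHz.
18.4 kHz ≤ fs/2 = 32.1 kHz, appears at 18.4 kHz.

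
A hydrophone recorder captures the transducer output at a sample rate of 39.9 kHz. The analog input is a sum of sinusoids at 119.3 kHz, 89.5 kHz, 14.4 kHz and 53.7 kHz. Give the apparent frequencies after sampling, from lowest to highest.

0.4 kHz, 9.7 kHz, 13.8 kHz, 14.4 kHz

fs/2 = 19.95 kHz.
119.3 kHz mod fs = 39.5 kHz.
39.5 kHz > fs/2 = 19.95 kHz, folds to fs − 39.5 kHz = 0.4 kHz.
89.5 kHz mod fs = 9.7 kHz.
9.7 kHz ≤ fs/2 = 19.95 kHz, appears at 9.7 kHz.
14.4 kHz ≤ fs/2 = 19.95 kHz, passes unchanged.
53.7 kHz mod fs = 13.8 kHz.
13.8 kHz ≤ fs/2 = 19.95 kHz, appears at 13.8 kHz.
Distinct values: {0.4 kHz, 9.7 kHz, 13.8 kHz, 14.4 kHz}.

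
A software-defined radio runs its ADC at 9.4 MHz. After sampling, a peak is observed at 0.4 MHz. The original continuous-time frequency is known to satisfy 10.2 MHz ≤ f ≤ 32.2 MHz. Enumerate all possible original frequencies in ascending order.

Frequencies that alias to 0.4 MHz are k·fs ± 0.4 MHz for integer k ≥ 0.
k=0: 0.4 MHz.
k=1: 9 MHz, 9.8 MHz.
k=2: 18.4 MHz, 19.2 MHz.
k=3: 27.8 MHz, 28.6 MHz.
k=4: 37.2 MHz, 38 MHz.
Within [10.2 MHz, 32.2 MHz]: 18.4 MHz, 19.2 MHz, 27.8 MHz, 28.6 MHz.

18.4 MHz, 19.2 MHz, 27.8 MHz, 28.6 MHz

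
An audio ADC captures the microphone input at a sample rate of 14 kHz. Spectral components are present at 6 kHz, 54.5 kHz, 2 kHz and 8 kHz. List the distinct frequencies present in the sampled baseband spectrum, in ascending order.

fs/2 = 7 kHz.
6 kHz ≤ fs/2 = 7 kHz, passes unchanged.
54.5 kHz mod fs = 12.5 kHz.
12.5 kHz > fs/2 = 7 kHz, folds to fs − 12.5 kHz = 1.5 kHz.
2 kHz ≤ fs/2 = 7 kHz, passes unchanged.
8 kHz > fs/2 = 7 kHz, folds to fs − 8 kHz = 6 kHz.
Distinct values: {1.5 kHz, 2 kHz, 6 kHz}.

1.5 kHz, 2 kHz, 6 kHz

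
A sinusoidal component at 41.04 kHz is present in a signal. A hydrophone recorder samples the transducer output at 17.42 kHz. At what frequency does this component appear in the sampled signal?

6.2 kHz

41.04 kHz mod fs = 6.2 kHz.
6.2 kHz ≤ fs/2 = 8.71 kHz, appears at 6.2 kHz.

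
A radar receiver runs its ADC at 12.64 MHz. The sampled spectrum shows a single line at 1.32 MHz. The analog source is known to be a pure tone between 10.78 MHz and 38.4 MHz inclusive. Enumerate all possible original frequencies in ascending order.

Frequencies that alias to 1.32 MHz are k·fs ± 1.32 MHz for integer k ≥ 0.
k=0: 1.32 MHz.
k=1: 11.32 MHz, 13.96 MHz.
k=2: 23.96 MHz, 26.6 MHz.
k=3: 36.6 MHz, 39.24 MHz.
k=4: 49.24 MHz, 51.88 MHz.
Within [10.78 MHz, 38.4 MHz]: 11.32 MHz, 13.96 MHz, 23.96 MHz, 26.6 MHz, 36.6 MHz.

11.32 MHz, 13.96 MHz, 23.96 MHz, 26.6 MHz, 36.6 MHz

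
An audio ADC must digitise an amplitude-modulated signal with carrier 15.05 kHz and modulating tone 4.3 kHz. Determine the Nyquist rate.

AM sidebands sit at fc ± fm = 10.75 kHz and 19.35 kHz.
Highest-frequency component: 19.35 kHz.
Nyquist rate = 2 × 19.35 kHz = 38.7 kHz.

38.7 kHz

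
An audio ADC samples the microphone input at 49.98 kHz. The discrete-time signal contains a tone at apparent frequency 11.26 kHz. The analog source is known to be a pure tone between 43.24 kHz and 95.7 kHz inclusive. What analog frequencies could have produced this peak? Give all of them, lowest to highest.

61.24 kHz, 88.7 kHz

Frequencies that alias to 11.26 kHz are k·fs ± 11.26 kHz for integer k ≥ 0.
k=0: 11.26 kHz.
k=1: 38.72 kHz, 61.24 kHz.
k=2: 88.7 kHz, 111.22 kHz.
k=3: 138.68 kHz, 161.2 kHz.
Within [43.24 kHz, 95.7 kHz]: 61.24 kHz, 88.7 kHz.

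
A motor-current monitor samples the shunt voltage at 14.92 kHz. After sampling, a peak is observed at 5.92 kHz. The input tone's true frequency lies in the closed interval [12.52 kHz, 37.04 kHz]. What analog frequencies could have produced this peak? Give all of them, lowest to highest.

Frequencies that alias to 5.92 kHz are k·fs ± 5.92 kHz for integer k ≥ 0.
k=0: 5.92 kHz.
k=1: 9 kHz, 20.84 kHz.
k=2: 23.92 kHz, 35.76 kHz.
k=3: 38.84 kHz, 50.68 kHz.
Within [12.52 kHz, 37.04 kHz]: 20.84 kHz, 23.92 kHz, 35.76 kHz.

20.84 kHz, 23.92 kHz, 35.76 kHz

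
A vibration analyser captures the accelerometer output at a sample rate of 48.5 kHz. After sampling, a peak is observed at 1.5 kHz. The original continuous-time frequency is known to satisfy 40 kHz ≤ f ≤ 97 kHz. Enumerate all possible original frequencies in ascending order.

Frequencies that alias to 1.5 kHz are k·fs ± 1.5 kHz for integer k ≥ 0.
k=0: 1.5 kHz.
k=1: 47 kHz, 50 kHz.
k=2: 95.5 kHz, 98.5 kHz.
k=3: 144 kHz, 147 kHz.
Within [40 kHz, 97 kHz]: 47 kHz, 50 kHz, 95.5 kHz.

47 kHz, 50 kHz, 95.5 kHz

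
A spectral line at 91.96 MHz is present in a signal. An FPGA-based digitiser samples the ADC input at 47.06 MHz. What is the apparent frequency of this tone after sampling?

2.16 MHz

91.96 MHz mod fs = 44.9 MHz.
44.9 MHz > fs/2 = 23.53 MHz, folds to fs − 44.9 MHz = 2.16 MHz.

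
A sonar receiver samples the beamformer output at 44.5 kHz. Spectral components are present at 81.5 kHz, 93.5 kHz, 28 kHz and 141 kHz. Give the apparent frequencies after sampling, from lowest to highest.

fs/2 = 22.25 kHz.
81.5 kHz mod fs = 37 kHz.
37 kHz > fs/2 = 22.25 kHz, folds to fs − 37 kHz = 7.5 kHz.
93.5 kHz mod fs = 4.5 kHz.
4.5 kHz ≤ fs/2 = 22.25 kHz, appears at 4.5 kHz.
28 kHz > fs/2 = 22.25 kHz, folds to fs − 28 kHz = 16.5 kHz.
141 kHz mod fs = 7.5 kHz.
7.5 kHz ≤ fs/2 = 22.25 kHz, appears at 7.5 kHz.
Distinct values: {4.5 kHz, 7.5 kHz, 16.5 kHz}.

4.5 kHz, 7.5 kHz, 16.5 kHz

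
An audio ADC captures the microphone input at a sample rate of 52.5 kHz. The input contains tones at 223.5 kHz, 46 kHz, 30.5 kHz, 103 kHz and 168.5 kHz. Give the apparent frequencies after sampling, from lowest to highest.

fs/2 = 26.25 kHz.
223.5 kHz mod fs = 13.5 kHz.
13.5 kHz ≤ fs/2 = 26.25 kHz, appears at 13.5 kHz.
46 kHz > fs/2 = 26.25 kHz, folds to fs − 46 kHz = 6.5 kHz.
30.5 kHz > fs/2 = 26.25 kHz, folds to fs − 30.5 kHz = 22 kHz.
103 kHz mod fs = 50.5 kHz.
50.5 kHz > fs/2 = 26.25 kHz, folds to fs − 50.5 kHz = 2 kHz.
168.5 kHz mod fs = 11 kHz.
11 kHz ≤ fs/2 = 26.25 kHz, appears at 11 kHz.
Distinct values: {2 kHz, 6.5 kHz, 11 kHz, 13.5 kHz, 22 kHz}.

2 kHz, 6.5 kHz, 11 kHz, 13.5 kHz, 22 kHz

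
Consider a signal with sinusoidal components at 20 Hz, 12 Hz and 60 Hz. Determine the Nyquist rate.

Highest-frequency component: 60 Hz.
Nyquist rate = 2 × 60 Hz = 120 Hz.

120 Hz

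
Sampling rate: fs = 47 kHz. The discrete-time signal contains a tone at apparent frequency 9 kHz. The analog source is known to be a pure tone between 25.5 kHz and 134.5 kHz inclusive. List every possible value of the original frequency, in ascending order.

38 kHz, 56 kHz, 85 kHz, 103 kHz, 132 kHz

Frequencies that alias to 9 kHz are k·fs ± 9 kHz for integer k ≥ 0.
k=0: 9 kHz.
k=1: 38 kHz, 56 kHz.
k=2: 85 kHz, 103 kHz.
k=3: 132 kHz, 150 kHz.
k=4: 179 kHz, 197 kHz.
Within [25.5 kHz, 134.5 kHz]: 38 kHz, 56 kHz, 85 kHz, 103 kHz, 132 kHz.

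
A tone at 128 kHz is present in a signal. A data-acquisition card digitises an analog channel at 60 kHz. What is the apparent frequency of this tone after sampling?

128 kHz mod fs = 8 kHz.
8 kHz ≤ fs/2 = 30 kHz, appears at 8 kHz.

8 kHz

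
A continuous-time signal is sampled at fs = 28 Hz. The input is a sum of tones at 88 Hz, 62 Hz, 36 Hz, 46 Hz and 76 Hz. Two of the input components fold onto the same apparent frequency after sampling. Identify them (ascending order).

36 Hz, 76 Hz

fs/2 = 14 Hz.
88 Hz mod fs = 4 Hz.
4 Hz ≤ fs/2 = 14 Hz, appears at 4 Hz.
62 Hz mod fs = 6 Hz.
6 Hz ≤ fs/2 = 14 Hz, appears at 6 Hz.
36 Hz mod fs = 8 Hz.
8 Hz ≤ fs/2 = 14 Hz, appears at 8 Hz.
46 Hz mod fs = 18 Hz.
18 Hz > fs/2 = 14 Hz, folds to fs − 18 Hz = 10 Hz.
76 Hz mod fs = 20 Hz.
20 Hz > fs/2 = 14 Hz, folds to fs − 20 Hz = 8 Hz.
36 Hz and 76 Hz both map to 8 Hz.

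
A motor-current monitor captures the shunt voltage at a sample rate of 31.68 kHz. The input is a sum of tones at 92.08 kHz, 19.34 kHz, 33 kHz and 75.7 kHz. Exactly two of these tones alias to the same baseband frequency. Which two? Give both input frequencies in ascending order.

19.34 kHz, 75.7 kHz

fs/2 = 15.84 kHz.
92.08 kHz mod fs = 28.72 kHz.
28.72 kHz > fs/2 = 15.84 kHz, folds to fs − 28.72 kHz = 2.96 kHz.
19.34 kHz > fs/2 = 15.84 kHz, folds to fs − 19.34 kHz = 12.34 kHz.
33 kHz mod fs = 1.32 kHz.
1.32 kHz ≤ fs/2 = 15.84 kHz, appears at 1.32 kHz.
75.7 kHz mod fs = 12.34 kHz.
12.34 kHz ≤ fs/2 = 15.84 kHz, appears at 12.34 kHz.
19.34 kHz and 75.7 kHz both map to 12.34 kHz.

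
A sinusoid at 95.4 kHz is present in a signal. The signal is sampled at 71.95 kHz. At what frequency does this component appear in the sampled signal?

23.45 kHz

95.4 kHz mod fs = 23.45 kHz.
23.45 kHz ≤ fs/2 = 35.975 kHz, appears at 23.45 kHz.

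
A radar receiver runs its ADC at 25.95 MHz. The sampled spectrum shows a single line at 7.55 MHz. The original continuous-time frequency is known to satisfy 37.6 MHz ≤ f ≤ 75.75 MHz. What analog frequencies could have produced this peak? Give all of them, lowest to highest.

Frequencies that alias to 7.55 MHz are k·fs ± 7.55 MHz for integer k ≥ 0.
k=0: 7.55 MHz.
k=1: 18.4 MHz, 33.5 MHz.
k=2: 44.35 MHz, 59.45 MHz.
k=3: 70.3 MHz, 85.4 MHz.
k=4: 96.25 MHz, 111.35 MHz.
Within [37.6 MHz, 75.75 MHz]: 44.35 MHz, 59.45 MHz, 70.3 MHz.

44.35 MHz, 59.45 MHz, 70.3 MHz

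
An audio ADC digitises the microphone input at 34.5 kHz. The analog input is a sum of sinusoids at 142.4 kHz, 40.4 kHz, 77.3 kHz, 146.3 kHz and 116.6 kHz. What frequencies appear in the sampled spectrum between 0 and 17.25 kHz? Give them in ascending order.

fs/2 = 17.25 kHz.
142.4 kHz mod fs = 4.4 kHz.
4.4 kHz ≤ fs/2 = 17.25 kHz, appears at 4.4 kHz.
40.4 kHz mod fs = 5.9 kHz.
5.9 kHz ≤ fs/2 = 17.25 kHz, appears at 5.9 kHz.
77.3 kHz mod fs = 8.3 kHz.
8.3 kHz ≤ fs/2 = 17.25 kHz, appears at 8.3 kHz.
146.3 kHz mod fs = 8.3 kHz.
8.3 kHz ≤ fs/2 = 17.25 kHz, appears at 8.3 kHz.
116.6 kHz mod fs = 13.1 kHz.
13.1 kHz ≤ fs/2 = 17.25 kHz, appears at 13.1 kHz.
Distinct values: {4.4 kHz, 5.9 kHz, 8.3 kHz, 13.1 kHz}.

4.4 kHz, 5.9 kHz, 8.3 kHz, 13.1 kHz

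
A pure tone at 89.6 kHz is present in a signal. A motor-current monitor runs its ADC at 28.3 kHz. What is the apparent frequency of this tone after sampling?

4.7 kHz

89.6 kHz mod fs = 4.7 kHz.
4.7 kHz ≤ fs/2 = 14.15 kHz, appears at 4.7 kHz.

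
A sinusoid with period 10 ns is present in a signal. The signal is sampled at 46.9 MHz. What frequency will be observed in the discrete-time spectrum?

6.2 MHz

T = 10 ns → f = 1/T = 100 MHz.
100 MHz mod fs = 6.2 MHz.
6.2 MHz ≤ fs/2 = 23.45 MHz, appears at 6.2 MHz.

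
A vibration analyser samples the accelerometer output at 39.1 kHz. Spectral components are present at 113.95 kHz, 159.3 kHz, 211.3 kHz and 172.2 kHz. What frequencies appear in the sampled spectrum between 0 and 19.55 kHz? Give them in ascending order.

2.9 kHz, 3.35 kHz, 15.8 kHz

fs/2 = 19.55 kHz.
113.95 kHz mod fs = 35.75 kHz.
35.75 kHz > fs/2 = 19.55 kHz, folds to fs − 35.75 kHz = 3.35 kHz.
159.3 kHz mod fs = 2.9 kHz.
2.9 kHz ≤ fs/2 = 19.55 kHz, appears at 2.9 kHz.
211.3 kHz mod fs = 15.8 kHz.
15.8 kHz ≤ fs/2 = 19.55 kHz, appears at 15.8 kHz.
172.2 kHz mod fs = 15.8 kHz.
15.8 kHz ≤ fs/2 = 19.55 kHz, appears at 15.8 kHz.
Distinct values: {2.9 kHz, 3.35 kHz, 15.8 kHz}.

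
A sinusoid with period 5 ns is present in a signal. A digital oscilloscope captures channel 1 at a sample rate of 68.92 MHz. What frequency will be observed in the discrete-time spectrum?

T = 5 ns → f = 1/T = 200 MHz.
200 MHz mod fs = 62.16 MHz.
62.16 MHz > fs/2 = 34.46 MHz, folds to fs − 62.16 MHz = 6.76 MHz.

6.76 MHz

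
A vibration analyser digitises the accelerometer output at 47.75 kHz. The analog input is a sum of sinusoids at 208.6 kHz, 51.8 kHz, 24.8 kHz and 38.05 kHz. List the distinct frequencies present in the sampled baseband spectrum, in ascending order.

fs/2 = 23.875 kHz.
208.6 kHz mod fs = 17.6 kHz.
17.6 kHz ≤ fs/2 = 23.875 kHz, appears at 17.6 kHz.
51.8 kHz mod fs = 4.05 kHz.
4.05 kHz ≤ fs/2 = 23.875 kHz, appears at 4.05 kHz.
24.8 kHz > fs/2 = 23.875 kHz, folds to fs − 24.8 kHz = 22.95 kHz.
38.05 kHz > fs/2 = 23.875 kHz, folds to fs − 38.05 kHz = 9.7 kHz.
Distinct values: {4.05 kHz, 9.7 kHz, 17.6 kHz, 22.95 kHz}.

4.05 kHz, 9.7 kHz, 17.6 kHz, 22.95 kHz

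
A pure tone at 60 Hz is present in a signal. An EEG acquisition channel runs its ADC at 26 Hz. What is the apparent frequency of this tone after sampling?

60 Hz mod fs = 8 Hz.
8 Hz ≤ fs/2 = 13 Hz, appears at 8 Hz.

8 Hz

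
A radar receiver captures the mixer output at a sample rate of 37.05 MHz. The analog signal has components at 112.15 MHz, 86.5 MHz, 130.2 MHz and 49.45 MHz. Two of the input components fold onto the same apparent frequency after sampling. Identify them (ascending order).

fs/2 = 18.525 MHz.
112.15 MHz mod fs = 1 MHz.
1 MHz ≤ fs/2 = 18.525 MHz, appears at 1 MHz.
86.5 MHz mod fs = 12.4 MHz.
12.4 MHz ≤ fs/2 = 18.525 MHz, appears at 12.4 MHz.
130.2 MHz mod fs = 19.05 MHz.
19.05 MHz > fs/2 = 18.525 MHz, folds to fs − 19.05 MHz = 18 MHz.
49.45 MHz mod fs = 12.4 MHz.
12.4 MHz ≤ fs/2 = 18.525 MHz, appears at 12.4 MHz.
49.45 MHz and 86.5 MHz both map to 12.4 MHz.

49.45 MHz, 86.5 MHz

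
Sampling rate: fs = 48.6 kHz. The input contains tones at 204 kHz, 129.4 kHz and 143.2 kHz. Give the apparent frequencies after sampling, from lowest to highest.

fs/2 = 24.3 kHz.
204 kHz mod fs = 9.6 kHz.
9.6 kHz ≤ fs/2 = 24.3 kHz, appears at 9.6 kHz.
129.4 kHz mod fs = 32.2 kHz.
32.2 kHz > fs/2 = 24.3 kHz, folds to fs − 32.2 kHz = 16.4 kHz.
143.2 kHz mod fs = 46 kHz.
46 kHz > fs/2 = 24.3 kHz, folds to fs − 46 kHz = 2.6 kHz.
Distinct values: {2.6 kHz, 9.6 kHz, 16.4 kHz}.

2.6 kHz, 9.6 kHz, 16.4 kHz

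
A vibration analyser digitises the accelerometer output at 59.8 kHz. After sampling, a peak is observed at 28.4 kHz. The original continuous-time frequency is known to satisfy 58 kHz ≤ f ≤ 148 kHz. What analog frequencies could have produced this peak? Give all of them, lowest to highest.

Frequencies that alias to 28.4 kHz are k·fs ± 28.4 kHz for integer k ≥ 0.
k=0: 28.4 kHz.
k=1: 31.4 kHz, 88.2 kHz.
k=2: 91.2 kHz, 148 kHz.
k=3: 151 kHz, 207.8 kHz.
Within [58 kHz, 148 kHz]: 88.2 kHz, 91.2 kHz, 148 kHz.

88.2 kHz, 91.2 kHz, 148 kHz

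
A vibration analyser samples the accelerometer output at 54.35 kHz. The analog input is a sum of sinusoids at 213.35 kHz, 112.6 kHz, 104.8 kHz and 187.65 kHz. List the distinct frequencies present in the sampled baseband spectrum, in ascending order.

3.9 kHz, 4.05 kHz, 24.6 kHz

fs/2 = 27.175 kHz.
213.35 kHz mod fs = 50.3 kHz.
50.3 kHz > fs/2 = 27.175 kHz, folds to fs − 50.3 kHz = 4.05 kHz.
112.6 kHz mod fs = 3.9 kHz.
3.9 kHz ≤ fs/2 = 27.175 kHz, appears at 3.9 kHz.
104.8 kHz mod fs = 50.45 kHz.
50.45 kHz > fs/2 = 27.175 kHz, folds to fs − 50.45 kHz = 3.9 kHz.
187.65 kHz mod fs = 24.6 kHz.
24.6 kHz ≤ fs/2 = 27.175 kHz, appears at 24.6 kHz.
Distinct values: {3.9 kHz, 4.05 kHz, 24.6 kHz}.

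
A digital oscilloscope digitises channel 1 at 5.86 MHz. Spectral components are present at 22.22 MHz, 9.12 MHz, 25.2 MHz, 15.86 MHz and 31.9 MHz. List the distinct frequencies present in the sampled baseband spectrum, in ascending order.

fs/2 = 2.93 MHz.
22.22 MHz mod fs = 4.64 MHz.
4.64 MHz > fs/2 = 2.93 MHz, folds to fs − 4.64 MHz = 1.22 MHz.
9.12 MHz mod fs = 3.26 MHz.
3.26 MHz > fs/2 = 2.93 MHz, folds to fs − 3.26 MHz = 2.6 MHz.
25.2 MHz mod fs = 1.76 MHz.
1.76 MHz ≤ fs/2 = 2.93 MHz, appears at 1.76 MHz.
15.86 MHz mod fs = 4.14 MHz.
4.14 MHz > fs/2 = 2.93 MHz, folds to fs − 4.14 MHz = 1.72 MHz.
31.9 MHz mod fs = 2.6 MHz.
2.6 MHz ≤ fs/2 = 2.93 MHz, appears at 2.6 MHz.
Distinct values: {1.22 MHz, 1.72 MHz, 1.76 MHz, 2.6 MHz}.

1.22 MHz, 1.72 MHz, 1.76 MHz, 2.6 MHz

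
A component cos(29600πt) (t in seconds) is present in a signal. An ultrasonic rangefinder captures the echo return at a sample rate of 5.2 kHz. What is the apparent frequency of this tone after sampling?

ω = 29600π rad/s → f = ω/(2π) = 14800 Hz = 14.8 kHz.
14.8 kHz mod fs = 4.4 kHz.
4.4 kHz > fs/2 = 2.6 kHz, folds to fs − 4.4 kHz = 0.8 kHz.

0.8 kHz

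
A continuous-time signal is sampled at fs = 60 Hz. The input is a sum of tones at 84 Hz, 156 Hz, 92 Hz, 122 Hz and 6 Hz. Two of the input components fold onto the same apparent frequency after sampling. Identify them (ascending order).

84 Hz, 156 Hz

fs/2 = 30 Hz.
84 Hz mod fs = 24 Hz.
24 Hz ≤ fs/2 = 30 Hz, appears at 24 Hz.
156 Hz mod fs = 36 Hz.
36 Hz > fs/2 = 30 Hz, folds to fs − 36 Hz = 24 Hz.
92 Hz mod fs = 32 Hz.
32 Hz > fs/2 = 30 Hz, folds to fs − 32 Hz = 28 Hz.
122 Hz mod fs = 2 Hz.
2 Hz ≤ fs/2 = 30 Hz, appears at 2 Hz.
6 Hz ≤ fs/2 = 30 Hz, passes unchanged.
84 Hz and 156 Hz both map to 24 Hz.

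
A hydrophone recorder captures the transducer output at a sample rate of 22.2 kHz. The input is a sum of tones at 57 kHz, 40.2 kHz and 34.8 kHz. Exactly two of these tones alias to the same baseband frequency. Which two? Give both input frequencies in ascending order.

fs/2 = 11.1 kHz.
57 kHz mod fs = 12.6 kHz.
12.6 kHz > fs/2 = 11.1 kHz, folds to fs − 12.6 kHz = 9.6 kHz.
40.2 kHz mod fs = 18 kHz.
18 kHz > fs/2 = 11.1 kHz, folds to fs − 18 kHz = 4.2 kHz.
34.8 kHz mod fs = 12.6 kHz.
12.6 kHz > fs/2 = 11.1 kHz, folds to fs − 12.6 kHz = 9.6 kHz.
34.8 kHz and 57 kHz both map to 9.6 kHz.

34.8 kHz, 57 kHz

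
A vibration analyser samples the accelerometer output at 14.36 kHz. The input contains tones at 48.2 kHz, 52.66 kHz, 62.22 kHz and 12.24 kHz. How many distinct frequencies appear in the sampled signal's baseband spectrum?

3

fs/2 = 7.18 kHz.
48.2 kHz mod fs = 5.12 kHz.
5.12 kHz ≤ fs/2 = 7.18 kHz, appears at 5.12 kHz.
52.66 kHz mod fs = 9.58 kHz.
9.58 kHz > fs/2 = 7.18 kHz, folds to fs − 9.58 kHz = 4.78 kHz.
62.22 kHz mod fs = 4.78 kHz.
4.78 kHz ≤ fs/2 = 7.18 kHz, appears at 4.78 kHz.
12.24 kHz > fs/2 = 7.18 kHz, folds to fs − 12.24 kHz = 2.12 kHz.
Distinct values: {2.12 kHz, 4.78 kHz, 5.12 kHz} → 3.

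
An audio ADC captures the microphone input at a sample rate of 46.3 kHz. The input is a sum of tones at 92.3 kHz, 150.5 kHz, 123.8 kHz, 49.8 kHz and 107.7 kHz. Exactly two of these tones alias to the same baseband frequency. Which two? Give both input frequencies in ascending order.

fs/2 = 23.15 kHz.
92.3 kHz mod fs = 46 kHz.
46 kHz > fs/2 = 23.15 kHz, folds to fs − 46 kHz = 0.3 kHz.
150.5 kHz mod fs = 11.6 kHz.
11.6 kHz ≤ fs/2 = 23.15 kHz, appears at 11.6 kHz.
123.8 kHz mod fs = 31.2 kHz.
31.2 kHz > fs/2 = 23.15 kHz, folds to fs − 31.2 kHz = 15.1 kHz.
49.8 kHz mod fs = 3.5 kHz.
3.5 kHz ≤ fs/2 = 23.15 kHz, appears at 3.5 kHz.
107.7 kHz mod fs = 15.1 kHz.
15.1 kHz ≤ fs/2 = 23.15 kHz, appears at 15.1 kHz.
107.7 kHz and 123.8 kHz both map to 15.1 kHz.

107.7 kHz, 123.8 kHz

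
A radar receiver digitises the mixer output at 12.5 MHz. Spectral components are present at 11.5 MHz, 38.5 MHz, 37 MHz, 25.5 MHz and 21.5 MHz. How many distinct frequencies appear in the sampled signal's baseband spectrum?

3

fs/2 = 6.25 MHz.
11.5 MHz > fs/2 = 6.25 MHz, folds to fs − 11.5 MHz = 1 MHz.
38.5 MHz mod fs = 1 MHz.
1 MHz ≤ fs/2 = 6.25 MHz, appears at 1 MHz.
37 MHz mod fs = 12 MHz.
12 MHz > fs/2 = 6.25 MHz, folds to fs − 12 MHz = 0.5 MHz.
25.5 MHz mod fs = 0.5 MHz.
0.5 MHz ≤ fs/2 = 6.25 MHz, appears at 0.5 MHz.
21.5 MHz mod fs = 9 MHz.
9 MHz > fs/2 = 6.25 MHz, folds to fs − 9 MHz = 3.5 MHz.
Distinct values: {0.5 MHz, 1 MHz, 3.5 MHz} → 3.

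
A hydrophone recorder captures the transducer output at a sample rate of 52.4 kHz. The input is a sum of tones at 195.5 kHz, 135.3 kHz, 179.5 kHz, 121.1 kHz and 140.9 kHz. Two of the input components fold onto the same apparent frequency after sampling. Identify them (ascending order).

121.1 kHz, 140.9 kHz

fs/2 = 26.2 kHz.
195.5 kHz mod fs = 38.3 kHz.
38.3 kHz > fs/2 = 26.2 kHz, folds to fs − 38.3 kHz = 14.1 kHz.
135.3 kHz mod fs = 30.5 kHz.
30.5 kHz > fs/2 = 26.2 kHz, folds to fs − 30.5 kHz = 21.9 kHz.
179.5 kHz mod fs = 22.3 kHz.
22.3 kHz ≤ fs/2 = 26.2 kHz, appears at 22.3 kHz.
121.1 kHz mod fs = 16.3 kHz.
16.3 kHz ≤ fs/2 = 26.2 kHz, appears at 16.3 kHz.
140.9 kHz mod fs = 36.1 kHz.
36.1 kHz > fs/2 = 26.2 kHz, folds to fs − 36.1 kHz = 16.3 kHz.
121.1 kHz and 140.9 kHz both map to 16.3 kHz.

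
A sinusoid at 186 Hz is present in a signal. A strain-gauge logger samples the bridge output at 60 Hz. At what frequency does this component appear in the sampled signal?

186 Hz mod fs = 6 Hz.
6 Hz ≤ fs/2 = 30 Hz, appears at 6 Hz.

6 Hz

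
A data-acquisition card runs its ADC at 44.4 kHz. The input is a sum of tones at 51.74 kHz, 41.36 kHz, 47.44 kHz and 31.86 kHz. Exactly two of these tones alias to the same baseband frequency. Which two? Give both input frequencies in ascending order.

41.36 kHz, 47.44 kHz

fs/2 = 22.2 kHz.
51.74 kHz mod fs = 7.34 kHz.
7.34 kHz ≤ fs/2 = 22.2 kHz, appears at 7.34 kHz.
41.36 kHz > fs/2 = 22.2 kHz, folds to fs − 41.36 kHz = 3.04 kHz.
47.44 kHz mod fs = 3.04 kHz.
3.04 kHz ≤ fs/2 = 22.2 kHz, appears at 3.04 kHz.
31.86 kHz > fs/2 = 22.2 kHz, folds to fs − 31.86 kHz = 12.54 kHz.
41.36 kHz and 47.44 kHz both map to 3.04 kHz.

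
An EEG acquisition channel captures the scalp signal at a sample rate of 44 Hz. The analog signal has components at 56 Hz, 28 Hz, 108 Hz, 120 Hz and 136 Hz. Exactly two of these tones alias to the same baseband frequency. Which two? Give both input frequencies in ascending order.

56 Hz, 120 Hz

fs/2 = 22 Hz.
56 Hz mod fs = 12 Hz.
12 Hz ≤ fs/2 = 22 Hz, appears at 12 Hz.
28 Hz > fs/2 = 22 Hz, folds to fs − 28 Hz = 16 Hz.
108 Hz mod fs = 20 Hz.
20 Hz ≤ fs/2 = 22 Hz, appears at 20 Hz.
120 Hz mod fs = 32 Hz.
32 Hz > fs/2 = 22 Hz, folds to fs − 32 Hz = 12 Hz.
136 Hz mod fs = 4 Hz.
4 Hz ≤ fs/2 = 22 Hz, appears at 4 Hz.
56 Hz and 120 Hz both map to 12 Hz.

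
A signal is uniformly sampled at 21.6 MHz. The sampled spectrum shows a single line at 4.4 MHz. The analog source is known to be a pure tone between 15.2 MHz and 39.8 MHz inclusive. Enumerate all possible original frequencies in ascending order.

17.2 MHz, 26 MHz, 38.8 MHz

Frequencies that alias to 4.4 MHz are k·fs ± 4.4 MHz for integer k ≥ 0.
k=0: 4.4 MHz.
k=1: 17.2 MHz, 26 MHz.
k=2: 38.8 MHz, 47.6 MHz.
k=3: 60.4 MHz, 69.2 MHz.
Within [15.2 MHz, 39.8 MHz]: 17.2 MHz, 26 MHz, 38.8 MHz.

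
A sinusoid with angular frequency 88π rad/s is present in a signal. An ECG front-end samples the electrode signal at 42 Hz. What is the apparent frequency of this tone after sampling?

2 Hz

ω = 88π rad/s → f = ω/(2π) = 44 Hz.
44 Hz mod fs = 2 Hz.
2 Hz ≤ fs/2 = 21 Hz, appears at 2 Hz.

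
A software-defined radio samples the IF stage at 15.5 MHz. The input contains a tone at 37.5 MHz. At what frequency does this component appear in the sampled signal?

37.5 MHz mod fs = 6.5 MHz.
6.5 MHz ≤ fs/2 = 7.75 MHz, appears at 6.5 MHz.

6.5 MHz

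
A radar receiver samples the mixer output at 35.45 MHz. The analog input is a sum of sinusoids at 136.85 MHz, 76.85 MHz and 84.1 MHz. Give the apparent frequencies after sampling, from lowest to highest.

4.95 MHz, 5.95 MHz, 13.2 MHz

fs/2 = 17.725 MHz.
136.85 MHz mod fs = 30.5 MHz.
30.5 MHz > fs/2 = 17.725 MHz, folds to fs − 30.5 MHz = 4.95 MHz.
76.85 MHz mod fs = 5.95 MHz.
5.95 MHz ≤ fs/2 = 17.725 MHz, appears at 5.95 MHz.
84.1 MHz mod fs = 13.2 MHz.
13.2 MHz ≤ fs/2 = 17.725 MHz, appears at 13.2 MHz.
Distinct values: {4.95 MHz, 5.95 MHz, 13.2 MHz}.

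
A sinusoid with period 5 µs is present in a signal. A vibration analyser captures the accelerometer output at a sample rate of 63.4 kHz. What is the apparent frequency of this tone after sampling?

T = 5 µs → f = 1/T = 200 kHz.
200 kHz mod fs = 9.8 kHz.
9.8 kHz ≤ fs/2 = 31.7 kHz, appears at 9.8 kHz.

9.8 kHz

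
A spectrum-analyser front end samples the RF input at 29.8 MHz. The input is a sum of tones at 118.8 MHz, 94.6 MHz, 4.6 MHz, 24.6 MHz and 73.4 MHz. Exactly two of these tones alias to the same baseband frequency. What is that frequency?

fs/2 = 14.9 MHz.
118.8 MHz mod fs = 29.4 MHz.
29.4 MHz > fs/2 = 14.9 MHz, folds to fs − 29.4 MHz = 0.4 MHz.
94.6 MHz mod fs = 5.2 MHz.
5.2 MHz ≤ fs/2 = 14.9 MHz, appears at 5.2 MHz.
4.6 MHz ≤ fs/2 = 14.9 MHz, passes unchanged.
24.6 MHz > fs/2 = 14.9 MHz, folds to fs − 24.6 MHz = 5.2 MHz.
73.4 MHz mod fs = 13.8 MHz.
13.8 MHz ≤ fs/2 = 14.9 MHz, appears at 13.8 MHz.
24.6 MHz and 94.6 MHz both map to 5.2 MHz.

5.2 MHz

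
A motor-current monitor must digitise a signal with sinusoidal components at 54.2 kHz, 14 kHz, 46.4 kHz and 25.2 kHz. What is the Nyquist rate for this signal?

108.4 kHz

Highest-frequency component: 54.2 kHz.
Nyquist rate = 2 × 54.2 kHz = 108.4 kHz.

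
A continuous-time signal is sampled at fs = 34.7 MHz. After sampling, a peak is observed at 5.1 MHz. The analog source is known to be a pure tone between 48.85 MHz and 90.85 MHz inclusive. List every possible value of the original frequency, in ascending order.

64.3 MHz, 74.5 MHz

Frequencies that alias to 5.1 MHz are k·fs ± 5.1 MHz for integer k ≥ 0.
k=0: 5.1 MHz.
k=1: 29.6 MHz, 39.8 MHz.
k=2: 64.3 MHz, 74.5 MHz.
k=3: 99 MHz, 109.2 MHz.
Within [48.85 MHz, 90.85 MHz]: 64.3 MHz, 74.5 MHz.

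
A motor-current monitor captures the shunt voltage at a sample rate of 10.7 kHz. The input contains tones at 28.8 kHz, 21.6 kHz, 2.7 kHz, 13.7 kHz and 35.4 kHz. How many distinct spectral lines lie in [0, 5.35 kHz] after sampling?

fs/2 = 5.35 kHz.
28.8 kHz mod fs = 7.4 kHz.
7.4 kHz > fs/2 = 5.35 kHz, folds to fs − 7.4 kHz = 3.3 kHz.
21.6 kHz mod fs = 0.2 kHz.
0.2 kHz ≤ fs/2 = 5.35 kHz, appears at 0.2 kHz.
2.7 kHz ≤ fs/2 = 5.35 kHz, passes unchanged.
13.7 kHz mod fs = 3 kHz.
3 kHz ≤ fs/2 = 5.35 kHz, appears at 3 kHz.
35.4 kHz mod fs = 3.3 kHz.
3.3 kHz ≤ fs/2 = 5.35 kHz, appears at 3.3 kHz.
Distinct values: {0.2 kHz, 2.7 kHz, 3 kHz, 3.3 kHz} → 4.

4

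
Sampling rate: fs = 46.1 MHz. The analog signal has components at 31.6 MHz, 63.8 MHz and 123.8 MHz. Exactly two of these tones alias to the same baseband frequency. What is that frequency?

fs/2 = 23.05 MHz.
31.6 MHz > fs/2 = 23.05 MHz, folds to fs − 31.6 MHz = 14.5 MHz.
63.8 MHz mod fs = 17.7 MHz.
17.7 MHz ≤ fs/2 = 23.05 MHz, appears at 17.7 MHz.
123.8 MHz mod fs = 31.6 MHz.
31.6 MHz > fs/2 = 23.05 MHz, folds to fs − 31.6 MHz = 14.5 MHz.
31.6 MHz and 123.8 MHz both map to 14.5 MHz.

14.5 MHz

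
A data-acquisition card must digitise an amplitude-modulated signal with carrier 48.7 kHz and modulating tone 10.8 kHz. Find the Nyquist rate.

119 kHz

AM sidebands sit at fc ± fm = 37.9 kHz and 59.5 kHz.
Highest-frequency component: 59.5 kHz.
Nyquist rate = 2 × 59.5 kHz = 119 kHz.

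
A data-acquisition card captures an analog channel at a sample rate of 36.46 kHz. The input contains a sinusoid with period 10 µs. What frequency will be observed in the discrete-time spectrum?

T = 10 µs → f = 1/T = 100 kHz.
100 kHz mod fs = 27.08 kHz.
27.08 kHz > fs/2 = 18.23 kHz, folds to fs − 27.08 kHz = 9.38 kHz.

9.38 kHz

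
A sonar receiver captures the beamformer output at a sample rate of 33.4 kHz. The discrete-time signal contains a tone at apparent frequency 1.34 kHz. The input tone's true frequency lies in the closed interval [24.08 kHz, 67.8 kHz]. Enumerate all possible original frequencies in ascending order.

Frequencies that alias to 1.34 kHz are k·fs ± 1.34 kHz for integer k ≥ 0.
k=0: 1.34 kHz.
k=1: 32.06 kHz, 34.74 kHz.
k=2: 65.46 kHz, 68.14 kHz.
k=3: 98.86 kHz, 101.54 kHz.
Within [24.08 kHz, 67.8 kHz]: 32.06 kHz, 34.74 kHz, 65.46 kHz.

32.06 kHz, 34.74 kHz, 65.46 kHz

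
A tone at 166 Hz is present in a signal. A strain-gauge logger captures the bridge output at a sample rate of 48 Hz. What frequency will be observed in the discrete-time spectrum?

166 Hz mod fs = 22 Hz.
22 Hz ≤ fs/2 = 24 Hz, appears at 22 Hz.

22 Hz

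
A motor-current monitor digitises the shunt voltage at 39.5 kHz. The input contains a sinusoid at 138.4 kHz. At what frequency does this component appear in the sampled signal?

19.6 kHz

138.4 kHz mod fs = 19.9 kHz.
19.9 kHz > fs/2 = 19.75 kHz, folds to fs − 19.9 kHz = 19.6 kHz.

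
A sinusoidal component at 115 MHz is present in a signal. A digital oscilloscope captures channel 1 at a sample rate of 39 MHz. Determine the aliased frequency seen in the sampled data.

2 MHz

115 MHz mod fs = 37 MHz.
37 MHz > fs/2 = 19.5 MHz, folds to fs − 37 MHz = 2 MHz.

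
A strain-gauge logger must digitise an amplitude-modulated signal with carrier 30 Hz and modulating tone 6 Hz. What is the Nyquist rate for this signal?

AM sidebands sit at fc ± fm = 24 Hz and 36 Hz.
Highest-frequency component: 36 Hz.
Nyquist rate = 2 × 36 Hz = 72 Hz.

72 Hz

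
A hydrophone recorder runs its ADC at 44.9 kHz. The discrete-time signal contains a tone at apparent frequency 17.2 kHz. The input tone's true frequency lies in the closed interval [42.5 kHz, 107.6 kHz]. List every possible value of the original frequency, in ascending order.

Frequencies that alias to 17.2 kHz are k·fs ± 17.2 kHz for integer k ≥ 0.
k=0: 17.2 kHz.
k=1: 27.7 kHz, 62.1 kHz.
k=2: 72.6 kHz, 107 kHz.
k=3: 117.5 kHz, 151.9 kHz.
Within [42.5 kHz, 107.6 kHz]: 62.1 kHz, 72.6 kHz, 107 kHz.

62.1 kHz, 72.6 kHz, 107 kHz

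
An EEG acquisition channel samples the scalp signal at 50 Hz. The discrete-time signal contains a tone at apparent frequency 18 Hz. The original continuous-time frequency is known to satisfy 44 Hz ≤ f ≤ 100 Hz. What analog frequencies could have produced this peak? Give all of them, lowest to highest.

Frequencies that alias to 18 Hz are k·fs ± 18 Hz for integer k ≥ 0.
k=0: 18 Hz.
k=1: 32 Hz, 68 Hz.
k=2: 82 Hz, 118 Hz.
k=3: 132 Hz, 168 Hz.
Within [44 Hz, 100 Hz]: 68 Hz, 82 Hz.

68 Hz, 82 Hz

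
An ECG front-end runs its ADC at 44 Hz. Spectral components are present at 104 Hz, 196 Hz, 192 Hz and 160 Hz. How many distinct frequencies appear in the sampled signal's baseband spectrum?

2

fs/2 = 22 Hz.
104 Hz mod fs = 16 Hz.
16 Hz ≤ fs/2 = 22 Hz, appears at 16 Hz.
196 Hz mod fs = 20 Hz.
20 Hz ≤ fs/2 = 22 Hz, appears at 20 Hz.
192 Hz mod fs = 16 Hz.
16 Hz ≤ fs/2 = 22 Hz, appears at 16 Hz.
160 Hz mod fs = 28 Hz.
28 Hz > fs/2 = 22 Hz, folds to fs − 28 Hz = 16 Hz.
Distinct values: {16 Hz, 20 Hz} → 2.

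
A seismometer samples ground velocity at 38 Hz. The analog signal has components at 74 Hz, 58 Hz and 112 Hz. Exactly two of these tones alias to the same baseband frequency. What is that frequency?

2 Hz

fs/2 = 19 Hz.
74 Hz mod fs = 36 Hz.
36 Hz > fs/2 = 19 Hz, folds to fs − 36 Hz = 2 Hz.
58 Hz mod fs = 20 Hz.
20 Hz > fs/2 = 19 Hz, folds to fs − 20 Hz = 18 Hz.
112 Hz mod fs = 36 Hz.
36 Hz > fs/2 = 19 Hz, folds to fs − 36 Hz = 2 Hz.
74 Hz and 112 Hz both map to 2 Hz.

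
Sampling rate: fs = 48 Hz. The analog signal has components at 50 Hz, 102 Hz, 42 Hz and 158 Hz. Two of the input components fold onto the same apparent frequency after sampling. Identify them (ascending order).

fs/2 = 24 Hz.
50 Hz mod fs = 2 Hz.
2 Hz ≤ fs/2 = 24 Hz, appears at 2 Hz.
102 Hz mod fs = 6 Hz.
6 Hz ≤ fs/2 = 24 Hz, appears at 6 Hz.
42 Hz > fs/2 = 24 Hz, folds to fs − 42 Hz = 6 Hz.
158 Hz mod fs = 14 Hz.
14 Hz ≤ fs/2 = 24 Hz, appears at 14 Hz.
42 Hz and 102 Hz both map to 6 Hz.

42 Hz, 102 Hz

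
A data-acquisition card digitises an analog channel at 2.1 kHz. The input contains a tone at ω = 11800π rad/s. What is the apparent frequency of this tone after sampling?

0.4 kHz

ω = 11800π rad/s → f = ω/(2π) = 5900 Hz = 5.9 kHz.
5.9 kHz mod fs = 1.7 kHz.
1.7 kHz > fs/2 = 1.05 kHz, folds to fs − 1.7 kHz = 0.4 kHz.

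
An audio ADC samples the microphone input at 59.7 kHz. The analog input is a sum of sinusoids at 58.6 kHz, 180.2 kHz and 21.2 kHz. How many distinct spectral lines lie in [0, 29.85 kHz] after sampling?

fs/2 = 29.85 kHz.
58.6 kHz > fs/2 = 29.85 kHz, folds to fs − 58.6 kHz = 1.1 kHz.
180.2 kHz mod fs = 1.1 kHz.
1.1 kHz ≤ fs/2 = 29.85 kHz, appears at 1.1 kHz.
21.2 kHz ≤ fs/2 = 29.85 kHz, passes unchanged.
Distinct values: {1.1 kHz, 21.2 kHz} → 2.

2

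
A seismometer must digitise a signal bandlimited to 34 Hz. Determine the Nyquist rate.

68 Hz

Nyquist rate = 2 × 34 Hz = 68 Hz.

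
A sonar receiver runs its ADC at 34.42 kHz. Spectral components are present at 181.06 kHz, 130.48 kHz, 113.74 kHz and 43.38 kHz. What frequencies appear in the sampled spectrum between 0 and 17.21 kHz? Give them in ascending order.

7.2 kHz, 8.96 kHz, 10.48 kHz

fs/2 = 17.21 kHz.
181.06 kHz mod fs = 8.96 kHz.
8.96 kHz ≤ fs/2 = 17.21 kHz, appears at 8.96 kHz.
130.48 kHz mod fs = 27.22 kHz.
27.22 kHz > fs/2 = 17.21 kHz, folds to fs − 27.22 kHz = 7.2 kHz.
113.74 kHz mod fs = 10.48 kHz.
10.48 kHz ≤ fs/2 = 17.21 kHz, appears at 10.48 kHz.
43.38 kHz mod fs = 8.96 kHz.
8.96 kHz ≤ fs/2 = 17.21 kHz, appears at 8.96 kHz.
Distinct values: {7.2 kHz, 8.96 kHz, 10.48 kHz}.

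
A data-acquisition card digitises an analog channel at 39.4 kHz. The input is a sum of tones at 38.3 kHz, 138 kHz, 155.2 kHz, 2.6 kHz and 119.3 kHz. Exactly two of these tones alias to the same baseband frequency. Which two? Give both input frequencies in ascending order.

38.3 kHz, 119.3 kHz

fs/2 = 19.7 kHz.
38.3 kHz > fs/2 = 19.7 kHz, folds to fs − 38.3 kHz = 1.1 kHz.
138 kHz mod fs = 19.8 kHz.
19.8 kHz > fs/2 = 19.7 kHz, folds to fs − 19.8 kHz = 19.6 kHz.
155.2 kHz mod fs = 37 kHz.
37 kHz > fs/2 = 19.7 kHz, folds to fs − 37 kHz = 2.4 kHz.
2.6 kHz ≤ fs/2 = 19.7 kHz, passes unchanged.
119.3 kHz mod fs = 1.1 kHz.
1.1 kHz ≤ fs/2 = 19.7 kHz, appears at 1.1 kHz.
38.3 kHz and 119.3 kHz both map to 1.1 kHz.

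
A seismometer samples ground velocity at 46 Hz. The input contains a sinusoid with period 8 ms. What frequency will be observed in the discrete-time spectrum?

T = 8 ms → f = 1/T = 125 Hz.
125 Hz mod fs = 33 Hz.
33 Hz > fs/2 = 23 Hz, folds to fs − 33 Hz = 13 Hz.

13 Hz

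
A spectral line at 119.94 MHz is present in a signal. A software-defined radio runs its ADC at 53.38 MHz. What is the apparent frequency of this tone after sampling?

13.18 MHz

119.94 MHz mod fs = 13.18 MHz.
13.18 MHz ≤ fs/2 = 26.69 MHz, appears at 13.18 MHz.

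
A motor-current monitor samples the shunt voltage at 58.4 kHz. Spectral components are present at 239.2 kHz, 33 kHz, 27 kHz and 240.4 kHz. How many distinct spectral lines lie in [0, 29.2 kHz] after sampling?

4

fs/2 = 29.2 kHz.
239.2 kHz mod fs = 5.6 kHz.
5.6 kHz ≤ fs/2 = 29.2 kHz, appears at 5.6 kHz.
33 kHz > fs/2 = 29.2 kHz, folds to fs − 33 kHz = 25.4 kHz.
27 kHz ≤ fs/2 = 29.2 kHz, passes unchanged.
240.4 kHz mod fs = 6.8 kHz.
6.8 kHz ≤ fs/2 = 29.2 kHz, appears at 6.8 kHz.
Distinct values: {5.6 kHz, 6.8 kHz, 25.4 kHz, 27 kHz} → 4.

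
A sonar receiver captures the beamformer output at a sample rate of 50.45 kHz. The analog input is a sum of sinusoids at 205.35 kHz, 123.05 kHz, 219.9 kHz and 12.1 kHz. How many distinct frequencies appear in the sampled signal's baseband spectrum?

fs/2 = 25.225 kHz.
205.35 kHz mod fs = 3.55 kHz.
3.55 kHz ≤ fs/2 = 25.225 kHz, appears at 3.55 kHz.
123.05 kHz mod fs = 22.15 kHz.
22.15 kHz ≤ fs/2 = 25.225 kHz, appears at 22.15 kHz.
219.9 kHz mod fs = 18.1 kHz.
18.1 kHz ≤ fs/2 = 25.225 kHz, appears at 18.1 kHz.
12.1 kHz ≤ fs/2 = 25.225 kHz, passes unchanged.
Distinct values: {3.55 kHz, 12.1 kHz, 18.1 kHz, 22.15 kHz} → 4.

4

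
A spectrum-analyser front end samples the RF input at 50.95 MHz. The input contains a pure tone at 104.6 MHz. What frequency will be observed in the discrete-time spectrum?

104.6 MHz mod fs = 2.7 MHz.
2.7 MHz ≤ fs/2 = 25.475 MHz, appears at 2.7 MHz.

2.7 MHz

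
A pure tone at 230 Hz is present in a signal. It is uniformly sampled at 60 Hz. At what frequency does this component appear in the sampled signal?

10 Hz

230 Hz mod fs = 50 Hz.
50 Hz > fs/2 = 30 Hz, folds to fs − 50 Hz = 10 Hz.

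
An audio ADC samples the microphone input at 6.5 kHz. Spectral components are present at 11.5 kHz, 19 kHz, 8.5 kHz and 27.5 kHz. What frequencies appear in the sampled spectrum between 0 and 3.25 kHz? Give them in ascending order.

0.5 kHz, 1.5 kHz, 2 kHz

fs/2 = 3.25 kHz.
11.5 kHz mod fs = 5 kHz.
5 kHz > fs/2 = 3.25 kHz, folds to fs − 5 kHz = 1.5 kHz.
19 kHz mod fs = 6 kHz.
6 kHz > fs/2 = 3.25 kHz, folds to fs − 6 kHz = 0.5 kHz.
8.5 kHz mod fs = 2 kHz.
2 kHz ≤ fs/2 = 3.25 kHz, appears at 2 kHz.
27.5 kHz mod fs = 1.5 kHz.
1.5 kHz ≤ fs/2 = 3.25 kHz, appears at 1.5 kHz.
Distinct values: {0.5 kHz, 1.5 kHz, 2 kHz}.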